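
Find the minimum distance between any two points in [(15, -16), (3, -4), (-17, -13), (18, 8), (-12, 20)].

Computing all pairwise distances among 5 points:

d((15, -16), (3, -4)) = 16.9706 <-- minimum
d((15, -16), (-17, -13)) = 32.1403
d((15, -16), (18, 8)) = 24.1868
d((15, -16), (-12, 20)) = 45.0
d((3, -4), (-17, -13)) = 21.9317
d((3, -4), (18, 8)) = 19.2094
d((3, -4), (-12, 20)) = 28.3019
d((-17, -13), (18, 8)) = 40.8167
d((-17, -13), (-12, 20)) = 33.3766
d((18, 8), (-12, 20)) = 32.311

Closest pair: (15, -16) and (3, -4) with distance 16.9706

The closest pair is (15, -16) and (3, -4) with Euclidean distance 16.9706. For 5 points, brute-force pairwise comparison is shown above. For large n, the divide-and-conquer algorithm (sort by x, recurse on halves, check the dividing strip) achieves O(n log n).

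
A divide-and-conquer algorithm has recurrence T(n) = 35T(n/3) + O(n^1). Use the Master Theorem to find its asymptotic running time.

Master Theorem for T(n) = 35T(n/3) + O(n^1):

a = 35, b = 3, c = 1
log_b(a) = log_3(35) = 3.2362

Case 1: c = 1 < log_3(35) = 3.2362
T(n) = O(n^(log_3 35))

For T(n) = 35T(n/3) + O(n^1): log_3(35) = 3.2362. This is Case 1 of the Master Theorem (c < log_b(a), work dominated by leaves), giving O(n^(log_3 35)).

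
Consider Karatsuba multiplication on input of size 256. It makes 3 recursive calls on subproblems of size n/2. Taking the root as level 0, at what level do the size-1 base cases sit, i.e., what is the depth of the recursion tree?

For divide and conquer with division factor 2:

Problem sizes at each level:
Level 0: 256
Level 1: 128
Level 2: 64
Level 3: 32
Level 4: 16
Level 5: 8
Level 6: 4
Level 7: 2
Level 8: 1

The root is level 0 and the size-1 base case is level 8 (the tree spans levels 0 through 8, i.e. 9 levels counting the root), so the depth is the number of divisions: log_2(256) = 8

The recursion tree depth is log_2(256) = 8. At each level, the problem size is divided by 2, so it takes 8 divisions to reduce to a base case of size 1. The algorithm makes 3 recursive calls at each level.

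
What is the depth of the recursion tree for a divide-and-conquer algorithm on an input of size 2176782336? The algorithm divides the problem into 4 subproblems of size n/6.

For divide and conquer with division factor 6:

Problem sizes at each level:
Level 0: 2176782336
Level 1: 362797056
Level 2: 60466176
Level 3: 10077696
Level 4: 1679616
Level 5: 279936
Level 6: 46656
Level 7: 7776
Level 8: 1296
Level 9: 216
Level 10: 36
Level 11: 6
Level 12: 1

The root is level 0 and the size-1 base case is level 12 (the tree spans levels 0 through 12, i.e. 13 levels counting the root), so the depth is the number of divisions: log_6(2176782336) = 12

The recursion tree depth is log_6(2176782336) = 12. At each level, the problem size is divided by 6, so it takes 12 divisions to reduce to a base case of size 1. The algorithm makes 4 recursive calls at each level.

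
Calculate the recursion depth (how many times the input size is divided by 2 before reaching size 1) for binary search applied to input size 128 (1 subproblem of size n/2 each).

For divide and conquer with division factor 2:

Problem sizes at each level:
Level 0: 128
Level 1: 64
Level 2: 32
Level 3: 16
Level 4: 8
Level 5: 4
Level 6: 2
Level 7: 1

The root is level 0 and the size-1 base case is level 7 (the tree spans levels 0 through 7, i.e. 8 levels counting the root), so the depth is the number of divisions: log_2(128) = 7

The recursion tree depth is log_2(128) = 7. At each level, the problem size is divided by 2, so it takes 7 divisions to reduce to a base case of size 1. The algorithm makes 1 recursive call at each level.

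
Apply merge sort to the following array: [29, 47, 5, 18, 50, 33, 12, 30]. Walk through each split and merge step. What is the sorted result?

Merge sort trace:

Split: [29, 47, 5, 18, 50, 33, 12, 30] -> [29, 47, 5, 18] and [50, 33, 12, 30]
  Split: [29, 47, 5, 18] -> [29, 47] and [5, 18]
    Split: [29, 47] -> [29] and [47]
    Merge: [29] + [47] -> [29, 47]
    Split: [5, 18] -> [5] and [18]
    Merge: [5] + [18] -> [5, 18]
  Merge: [29, 47] + [5, 18] -> [5, 18, 29, 47]
  Split: [50, 33, 12, 30] -> [50, 33] and [12, 30]
    Split: [50, 33] -> [50] and [33]
    Merge: [50] + [33] -> [33, 50]
    Split: [12, 30] -> [12] and [30]
    Merge: [12] + [30] -> [12, 30]
  Merge: [33, 50] + [12, 30] -> [12, 30, 33, 50]
Merge: [5, 18, 29, 47] + [12, 30, 33, 50] -> [5, 12, 18, 29, 30, 33, 47, 50]

Final sorted array: [5, 12, 18, 29, 30, 33, 47, 50]

The merge sort proceeds by recursively splitting the array and merging sorted halves.
After all merges, the sorted array is [5, 12, 18, 29, 30, 33, 47, 50].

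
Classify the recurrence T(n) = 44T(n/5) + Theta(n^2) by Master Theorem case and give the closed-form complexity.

Master Theorem for T(n) = 44T(n/5) + O(n^2):

a = 44, b = 5, c = 2
log_b(a) = log_5(44) = 2.3512

Case 1: c = 2 < log_5(44) = 2.3512
T(n) = O(n^(log_5 44))

For T(n) = 44T(n/5) + O(n^2): log_5(44) = 2.3512. This is Case 1 of the Master Theorem (c < log_b(a), work dominated by leaves), giving O(n^(log_5 44)).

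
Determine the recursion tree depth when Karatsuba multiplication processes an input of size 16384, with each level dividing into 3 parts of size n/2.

For divide and conquer with division factor 2:

Problem sizes at each level:
Level 0: 16384
Level 1: 8192
Level 2: 4096
Level 3: 2048
Level 4: 1024
Level 5: 512
Level 6: 256
Level 7: 128
Level 8: 64
Level 9: 32
Level 10: 16
Level 11: 8
Level 12: 4
Level 13: 2
Level 14: 1

The root is level 0 and the size-1 base case is level 14 (the tree spans levels 0 through 14, i.e. 15 levels counting the root), so the depth is the number of divisions: log_2(16384) = 14

The recursion tree depth is log_2(16384) = 14. At each level, the problem size is divided by 2, so it takes 14 divisions to reduce to a base case of size 1. The algorithm makes 3 recursive calls at each level.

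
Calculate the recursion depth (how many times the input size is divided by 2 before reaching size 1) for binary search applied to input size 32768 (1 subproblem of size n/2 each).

For divide and conquer with division factor 2:

Problem sizes at each level:
Level 0: 32768
Level 1: 16384
Level 2: 8192
Level 3: 4096
Level 4: 2048
Level 5: 1024
Level 6: 512
Level 7: 256
Level 8: 128
Level 9: 64
Level 10: 32
Level 11: 16
Level 12: 8
Level 13: 4
Level 14: 2
Level 15: 1

The root is level 0 and the size-1 base case is level 15 (the tree spans levels 0 through 15, i.e. 16 levels counting the root), so the depth is the number of divisions: log_2(32768) = 15

The recursion tree depth is log_2(32768) = 15. At each level, the problem size is divided by 2, so it takes 15 divisions to reduce to a base case of size 1. The algorithm makes 1 recursive call at each level.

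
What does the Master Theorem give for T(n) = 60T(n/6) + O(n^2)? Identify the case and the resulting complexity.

Master Theorem for T(n) = 60T(n/6) + O(n^2):

a = 60, b = 6, c = 2
log_b(a) = log_6(60) = 2.2851

Case 1: c = 2 < log_6(60) = 2.2851
T(n) = O(n^(log_6 60))

For T(n) = 60T(n/6) + O(n^2): log_6(60) = 2.2851. This is Case 1 of the Master Theorem (c < log_b(a), work dominated by leaves), giving O(n^(log_6 60)).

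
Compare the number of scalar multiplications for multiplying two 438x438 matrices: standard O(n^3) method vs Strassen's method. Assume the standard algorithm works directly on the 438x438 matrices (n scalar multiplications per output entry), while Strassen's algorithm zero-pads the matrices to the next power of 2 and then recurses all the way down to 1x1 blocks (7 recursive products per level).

Matrix multiplication for 438x438 matrices:

Strassen's algorithm requires power-of-2 dimensions. Pad 438x438 to 512x512 (next power of 2).

Standard algorithm: 438^3 = 84027672 multiplications
Strassen's algorithm: 7^(log2(512)) = 7^9 = 40353607 multiplications
Savings: 84027672 - 40353607 = 43674065 multiplications

Standard: 84027672 multiplications (438^3). Strassen: 40353607 multiplications (7^9, after padding to 512x512). Strassen reduces 8 recursive multiplications to 7 at each level.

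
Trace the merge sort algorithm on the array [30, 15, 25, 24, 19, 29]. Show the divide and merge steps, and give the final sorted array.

Merge sort trace:

Split: [30, 15, 25, 24, 19, 29] -> [30, 15, 25] and [24, 19, 29]
  Split: [30, 15, 25] -> [30] and [15, 25]
    Split: [15, 25] -> [15] and [25]
    Merge: [15] + [25] -> [15, 25]
  Merge: [30] + [15, 25] -> [15, 25, 30]
  Split: [24, 19, 29] -> [24] and [19, 29]
    Split: [19, 29] -> [19] and [29]
    Merge: [19] + [29] -> [19, 29]
  Merge: [24] + [19, 29] -> [19, 24, 29]
Merge: [15, 25, 30] + [19, 24, 29] -> [15, 19, 24, 25, 29, 30]

Final sorted array: [15, 19, 24, 25, 29, 30]

The merge sort proceeds by recursively splitting the array and merging sorted halves.
After all merges, the sorted array is [15, 19, 24, 25, 29, 30].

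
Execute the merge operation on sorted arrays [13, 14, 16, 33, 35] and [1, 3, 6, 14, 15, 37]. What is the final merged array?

Merging process:

Compare 13 vs 1: take 1 from right. Merged: [1]
Compare 13 vs 3: take 3 from right. Merged: [1, 3]
Compare 13 vs 6: take 6 from right. Merged: [1, 3, 6]
Compare 13 vs 14: take 13 from left. Merged: [1, 3, 6, 13]
Compare 14 vs 14: take 14 from left. Merged: [1, 3, 6, 13, 14]
Compare 16 vs 14: take 14 from right. Merged: [1, 3, 6, 13, 14, 14]
Compare 16 vs 15: take 15 from right. Merged: [1, 3, 6, 13, 14, 14, 15]
Compare 16 vs 37: take 16 from left. Merged: [1, 3, 6, 13, 14, 14, 15, 16]
Compare 33 vs 37: take 33 from left. Merged: [1, 3, 6, 13, 14, 14, 15, 16, 33]
Compare 35 vs 37: take 35 from left. Merged: [1, 3, 6, 13, 14, 14, 15, 16, 33, 35]
Append remaining from right: [37]. Merged: [1, 3, 6, 13, 14, 14, 15, 16, 33, 35, 37]

Final merged array: [1, 3, 6, 13, 14, 14, 15, 16, 33, 35, 37]
Total comparisons: 10

The merged array is [1, 3, 6, 13, 14, 14, 15, 16, 33, 35, 37], requiring 10 comparisons. The merge step runs in O(n) time where n is the total number of elements.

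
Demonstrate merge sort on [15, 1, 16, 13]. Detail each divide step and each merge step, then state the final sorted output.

Merge sort trace:

Split: [15, 1, 16, 13] -> [15, 1] and [16, 13]
  Split: [15, 1] -> [15] and [1]
  Merge: [15] + [1] -> [1, 15]
  Split: [16, 13] -> [16] and [13]
  Merge: [16] + [13] -> [13, 16]
Merge: [1, 15] + [13, 16] -> [1, 13, 15, 16]

Final sorted array: [1, 13, 15, 16]

The merge sort proceeds by recursively splitting the array and merging sorted halves.
After all merges, the sorted array is [1, 13, 15, 16].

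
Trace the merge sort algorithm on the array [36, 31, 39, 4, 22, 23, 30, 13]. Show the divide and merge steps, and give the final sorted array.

Merge sort trace:

Split: [36, 31, 39, 4, 22, 23, 30, 13] -> [36, 31, 39, 4] and [22, 23, 30, 13]
  Split: [36, 31, 39, 4] -> [36, 31] and [39, 4]
    Split: [36, 31] -> [36] and [31]
    Merge: [36] + [31] -> [31, 36]
    Split: [39, 4] -> [39] and [4]
    Merge: [39] + [4] -> [4, 39]
  Merge: [31, 36] + [4, 39] -> [4, 31, 36, 39]
  Split: [22, 23, 30, 13] -> [22, 23] and [30, 13]
    Split: [22, 23] -> [22] and [23]
    Merge: [22] + [23] -> [22, 23]
    Split: [30, 13] -> [30] and [13]
    Merge: [30] + [13] -> [13, 30]
  Merge: [22, 23] + [13, 30] -> [13, 22, 23, 30]
Merge: [4, 31, 36, 39] + [13, 22, 23, 30] -> [4, 13, 22, 23, 30, 31, 36, 39]

Final sorted array: [4, 13, 22, 23, 30, 31, 36, 39]

The merge sort proceeds by recursively splitting the array and merging sorted halves.
After all merges, the sorted array is [4, 13, 22, 23, 30, 31, 36, 39].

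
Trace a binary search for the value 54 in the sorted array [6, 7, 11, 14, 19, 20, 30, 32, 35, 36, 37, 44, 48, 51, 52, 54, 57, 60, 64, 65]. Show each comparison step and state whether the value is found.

Binary search for 54 in [6, 7, 11, 14, 19, 20, 30, 32, 35, 36, 37, 44, 48, 51, 52, 54, 57, 60, 64, 65]:

lo=0, hi=19, mid=9, arr[mid]=36 -> 36 < 54, search right half
lo=10, hi=19, mid=14, arr[mid]=52 -> 52 < 54, search right half
lo=15, hi=19, mid=17, arr[mid]=60 -> 60 > 54, search left half
lo=15, hi=16, mid=15, arr[mid]=54 -> Found target at index 15!

Binary search finds 54 at index 15 after 4 comparisons. The search repeatedly halves the search space by comparing with the middle element.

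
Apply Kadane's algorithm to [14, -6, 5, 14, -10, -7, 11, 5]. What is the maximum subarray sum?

Using Kadane's algorithm on [14, -6, 5, 14, -10, -7, 11, 5]:

Scanning through the array:
Position 1 (value -6): max_ending_here = 8, max_so_far = 14
Position 2 (value 5): max_ending_here = 13, max_so_far = 14
Position 3 (value 14): max_ending_here = 27, max_so_far = 27
Position 4 (value -10): max_ending_here = 17, max_so_far = 27
Position 5 (value -7): max_ending_here = 10, max_so_far = 27
Position 6 (value 11): max_ending_here = 21, max_so_far = 27
Position 7 (value 5): max_ending_here = 26, max_so_far = 27

Maximum subarray: [14, -6, 5, 14]
Maximum sum: 27

The maximum subarray is [14, -6, 5, 14] with sum 27. This subarray runs from index 0 to index 3.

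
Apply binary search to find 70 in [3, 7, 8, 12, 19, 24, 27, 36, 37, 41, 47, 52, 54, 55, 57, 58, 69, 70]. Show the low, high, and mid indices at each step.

Binary search for 70 in [3, 7, 8, 12, 19, 24, 27, 36, 37, 41, 47, 52, 54, 55, 57, 58, 69, 70]:

lo=0, hi=17, mid=8, arr[mid]=37 -> 37 < 70, search right half
lo=9, hi=17, mid=13, arr[mid]=55 -> 55 < 70, search right half
lo=14, hi=17, mid=15, arr[mid]=58 -> 58 < 70, search right half
lo=16, hi=17, mid=16, arr[mid]=69 -> 69 < 70, search right half
lo=17, hi=17, mid=17, arr[mid]=70 -> Found target at index 17!

Binary search finds 70 at index 17 after 5 comparisons. The search repeatedly halves the search space by comparing with the middle element.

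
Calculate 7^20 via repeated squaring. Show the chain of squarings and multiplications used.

Computing 7^20 by squaring (build up from 7^1; each line after the first costs one multiplication):

7^1 = 7
7^2 = (7^1)^2 = 7^2 = 49
7^4 = (7^2)^2 = 49^2 = 2401
7^5 = 7 * 7^4 = 7 * 2401 = 16807
7^10 = (7^5)^2 = 16807^2 = 282475249
7^20 = (7^10)^2 = 282475249^2 = 79792266297612001

Result: 79792266297612001
Multiplications needed: 5 (5 lines after 7^1)

7^20 = 79792266297612001. Using exponentiation by squaring, this requires 5 multiplications. The key idea: if the exponent is even, square the half-power; if odd, multiply by the base once.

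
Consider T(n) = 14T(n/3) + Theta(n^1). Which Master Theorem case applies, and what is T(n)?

Master Theorem for T(n) = 14T(n/3) + O(n^1):

a = 14, b = 3, c = 1
log_b(a) = log_3(14) = 2.4022

Case 1: c = 1 < log_3(14) = 2.4022
T(n) = O(n^(log_3 14))

For T(n) = 14T(n/3) + O(n^1): log_3(14) = 2.4022. This is Case 1 of the Master Theorem (c < log_b(a), work dominated by leaves), giving O(n^(log_3 14)).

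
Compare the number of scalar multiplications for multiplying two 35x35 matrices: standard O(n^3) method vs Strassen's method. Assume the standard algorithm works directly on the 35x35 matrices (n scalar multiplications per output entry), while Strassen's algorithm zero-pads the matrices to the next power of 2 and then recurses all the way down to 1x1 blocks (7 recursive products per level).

Matrix multiplication for 35x35 matrices:

Strassen's algorithm requires power-of-2 dimensions. Pad 35x35 to 64x64 (next power of 2).

Standard algorithm: 35^3 = 42875 multiplications
Strassen's algorithm: 7^(log2(64)) = 7^6 = 117649 multiplications
Difference: 42875 - 117649 = -74774 (Strassen uses MORE here due to padding overhead — for small or just-over-power-of-2 n, padding can outweigh the per-level savings)

Standard: 42875 multiplications (35^3). Strassen: 117649 multiplications (7^6, after padding to 64x64). Strassen reduces 8 recursive multiplications to 7 at each level.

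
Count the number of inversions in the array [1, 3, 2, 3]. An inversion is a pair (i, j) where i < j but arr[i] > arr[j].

Finding inversions in [1, 3, 2, 3]:

(1, 2): arr[1]=3 > arr[2]=2

Total inversions: 1

The array has 1 inversion(s): (1,2). Each pair (i,j) satisfies i < j and arr[i] > arr[j].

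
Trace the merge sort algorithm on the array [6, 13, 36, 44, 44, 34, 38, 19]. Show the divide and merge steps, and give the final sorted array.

Merge sort trace:

Split: [6, 13, 36, 44, 44, 34, 38, 19] -> [6, 13, 36, 44] and [44, 34, 38, 19]
  Split: [6, 13, 36, 44] -> [6, 13] and [36, 44]
    Split: [6, 13] -> [6] and [13]
    Merge: [6] + [13] -> [6, 13]
    Split: [36, 44] -> [36] and [44]
    Merge: [36] + [44] -> [36, 44]
  Merge: [6, 13] + [36, 44] -> [6, 13, 36, 44]
  Split: [44, 34, 38, 19] -> [44, 34] and [38, 19]
    Split: [44, 34] -> [44] and [34]
    Merge: [44] + [34] -> [34, 44]
    Split: [38, 19] -> [38] and [19]
    Merge: [38] + [19] -> [19, 38]
  Merge: [34, 44] + [19, 38] -> [19, 34, 38, 44]
Merge: [6, 13, 36, 44] + [19, 34, 38, 44] -> [6, 13, 19, 34, 36, 38, 44, 44]

Final sorted array: [6, 13, 19, 34, 36, 38, 44, 44]

The merge sort proceeds by recursively splitting the array and merging sorted halves.
After all merges, the sorted array is [6, 13, 19, 34, 36, 38, 44, 44].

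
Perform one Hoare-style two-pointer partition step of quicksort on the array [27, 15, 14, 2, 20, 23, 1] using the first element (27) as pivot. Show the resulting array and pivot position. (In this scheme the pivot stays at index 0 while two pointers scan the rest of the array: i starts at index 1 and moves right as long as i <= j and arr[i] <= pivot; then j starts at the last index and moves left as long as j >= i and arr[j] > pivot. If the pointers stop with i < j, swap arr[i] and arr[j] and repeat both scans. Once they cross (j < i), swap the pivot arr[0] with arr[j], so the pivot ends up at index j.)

Hoare-style two-pointer partition with pivot = 27:

Initial array: [27, 15, 14, 2, 20, 23, 1]

Pointers start at i = 1, j = 6.
i ends at 7, j ends at 6: the pointers have crossed (j < i), so scanning stops.

Swap pivot arr[0] with arr[6] to place pivot at position 6: [1, 15, 14, 2, 20, 23, 27]
Pivot position: 6

After partitioning with pivot 27, the array becomes [1, 15, 14, 2, 20, 23, 27]. The pivot is placed at index 6. All elements to the left of the pivot are <= 27, and all elements to the right are > 27.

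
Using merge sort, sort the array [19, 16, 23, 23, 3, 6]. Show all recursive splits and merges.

Merge sort trace:

Split: [19, 16, 23, 23, 3, 6] -> [19, 16, 23] and [23, 3, 6]
  Split: [19, 16, 23] -> [19] and [16, 23]
    Split: [16, 23] -> [16] and [23]
    Merge: [16] + [23] -> [16, 23]
  Merge: [19] + [16, 23] -> [16, 19, 23]
  Split: [23, 3, 6] -> [23] and [3, 6]
    Split: [3, 6] -> [3] and [6]
    Merge: [3] + [6] -> [3, 6]
  Merge: [23] + [3, 6] -> [3, 6, 23]
Merge: [16, 19, 23] + [3, 6, 23] -> [3, 6, 16, 19, 23, 23]

Final sorted array: [3, 6, 16, 19, 23, 23]

The merge sort proceeds by recursively splitting the array and merging sorted halves.
After all merges, the sorted array is [3, 6, 16, 19, 23, 23].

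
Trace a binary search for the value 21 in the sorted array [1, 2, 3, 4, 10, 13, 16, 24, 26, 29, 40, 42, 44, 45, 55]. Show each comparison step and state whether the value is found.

Binary search for 21 in [1, 2, 3, 4, 10, 13, 16, 24, 26, 29, 40, 42, 44, 45, 55]:

lo=0, hi=14, mid=7, arr[mid]=24 -> 24 > 21, search left half
lo=0, hi=6, mid=3, arr[mid]=4 -> 4 < 21, search right half
lo=4, hi=6, mid=5, arr[mid]=13 -> 13 < 21, search right half
lo=6, hi=6, mid=6, arr[mid]=16 -> 16 < 21, search right half
lo=7 > hi=6, target 21 not found

Binary search determines that 21 is not in the array after 4 comparisons. The search space was exhausted without finding the target.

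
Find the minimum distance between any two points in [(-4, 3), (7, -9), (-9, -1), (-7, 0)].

Computing all pairwise distances among 4 points:

d((-4, 3), (7, -9)) = 16.2788
d((-4, 3), (-9, -1)) = 6.4031
d((-4, 3), (-7, 0)) = 4.2426
d((7, -9), (-9, -1)) = 17.8885
d((7, -9), (-7, 0)) = 16.6433
d((-9, -1), (-7, 0)) = 2.2361 <-- minimum

Closest pair: (-9, -1) and (-7, 0) with distance 2.2361

The closest pair is (-9, -1) and (-7, 0) with Euclidean distance 2.2361. For 4 points, brute-force pairwise comparison is shown above. For large n, the divide-and-conquer algorithm (sort by x, recurse on halves, check the dividing strip) achieves O(n log n).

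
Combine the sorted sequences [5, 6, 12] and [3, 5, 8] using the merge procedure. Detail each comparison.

Merging process:

Compare 5 vs 3: take 3 from right. Merged: [3]
Compare 5 vs 5: take 5 from left. Merged: [3, 5]
Compare 6 vs 5: take 5 from right. Merged: [3, 5, 5]
Compare 6 vs 8: take 6 from left. Merged: [3, 5, 5, 6]
Compare 12 vs 8: take 8 from right. Merged: [3, 5, 5, 6, 8]
Append remaining from left: [12]. Merged: [3, 5, 5, 6, 8, 12]

Final merged array: [3, 5, 5, 6, 8, 12]
Total comparisons: 5

The merged array is [3, 5, 5, 6, 8, 12], requiring 5 comparisons. The merge step runs in O(n) time where n is the total number of elements.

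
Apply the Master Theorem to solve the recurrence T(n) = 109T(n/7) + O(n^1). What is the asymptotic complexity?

Master Theorem for T(n) = 109T(n/7) + O(n^1):

a = 109, b = 7, c = 1
log_b(a) = log_7(109) = 2.4109

Case 1: c = 1 < log_7(109) = 2.4109
T(n) = O(n^(log_7 109))

For T(n) = 109T(n/7) + O(n^1): log_7(109) = 2.4109. This is Case 1 of the Master Theorem (c < log_b(a), work dominated by leaves), giving O(n^(log_7 109)).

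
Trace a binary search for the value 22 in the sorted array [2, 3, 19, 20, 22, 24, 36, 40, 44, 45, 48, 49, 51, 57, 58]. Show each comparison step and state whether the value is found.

Binary search for 22 in [2, 3, 19, 20, 22, 24, 36, 40, 44, 45, 48, 49, 51, 57, 58]:

lo=0, hi=14, mid=7, arr[mid]=40 -> 40 > 22, search left half
lo=0, hi=6, mid=3, arr[mid]=20 -> 20 < 22, search right half
lo=4, hi=6, mid=5, arr[mid]=24 -> 24 > 22, search left half
lo=4, hi=4, mid=4, arr[mid]=22 -> Found target at index 4!

Binary search finds 22 at index 4 after 4 comparisons. The search repeatedly halves the search space by comparing with the middle element.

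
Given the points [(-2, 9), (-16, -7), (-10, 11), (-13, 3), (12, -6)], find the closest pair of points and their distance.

Computing all pairwise distances among 5 points:

d((-2, 9), (-16, -7)) = 21.2603
d((-2, 9), (-10, 11)) = 8.2462 <-- minimum
d((-2, 9), (-13, 3)) = 12.53
d((-2, 9), (12, -6)) = 20.5183
d((-16, -7), (-10, 11)) = 18.9737
d((-16, -7), (-13, 3)) = 10.4403
d((-16, -7), (12, -6)) = 28.0179
d((-10, 11), (-13, 3)) = 8.544
d((-10, 11), (12, -6)) = 27.8029
d((-13, 3), (12, -6)) = 26.5707

Closest pair: (-2, 9) and (-10, 11) with distance 8.2462

The closest pair is (-2, 9) and (-10, 11) with Euclidean distance 8.2462. For 5 points, brute-force pairwise comparison is shown above. For large n, the divide-and-conquer algorithm (sort by x, recurse on halves, check the dividing strip) achieves O(n log n).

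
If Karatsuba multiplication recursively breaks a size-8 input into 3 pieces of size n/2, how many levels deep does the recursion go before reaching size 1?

For divide and conquer with division factor 2:

Problem sizes at each level:
Level 0: 8
Level 1: 4
Level 2: 2
Level 3: 1

The root is level 0 and the size-1 base case is level 3 (the tree spans levels 0 through 3, i.e. 4 levels counting the root), so the depth is the number of divisions: log_2(8) = 3

The recursion tree depth is log_2(8) = 3. At each level, the problem size is divided by 2, so it takes 3 divisions to reduce to a base case of size 1. The algorithm makes 3 recursive calls at each level.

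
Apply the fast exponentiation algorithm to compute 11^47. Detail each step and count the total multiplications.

Computing 11^47 by squaring (build up from 11^1; each line after the first costs one multiplication):

11^1 = 11
11^2 = (11^1)^2 = 11^2 = 121
11^4 = (11^2)^2 = 121^2 = 14641
11^5 = 11 * 11^4 = 11 * 14641 = 161051
11^10 = (11^5)^2 = 161051^2 = 25937424601
11^11 = 11 * 11^10 = 11 * 25937424601 = 285311670611
11^22 = (11^11)^2 = 285311670611^2 = 81402749386839761113321
11^23 = 11 * 11^22 = 11 * 81402749386839761113321 = 895430243255237372246531
11^46 = (11^23)^2 = 895430243255237372246531^2 = 801795320536133573571931534665380233173841533961
11^47 = 11 * 11^46 = 11 * 801795320536133573571931534665380233173841533961 = 8819748525897469309291246881319182564912256873571

Result: 8819748525897469309291246881319182564912256873571
Multiplications needed: 9 (9 lines after 11^1)

11^47 = 8819748525897469309291246881319182564912256873571. Using exponentiation by squaring, this requires 9 multiplications. The key idea: if the exponent is even, square the half-power; if odd, multiply by the base once.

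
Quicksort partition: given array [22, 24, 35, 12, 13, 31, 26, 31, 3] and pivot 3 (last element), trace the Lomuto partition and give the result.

Lomuto partition with pivot = 3:

Initial array: [22, 24, 35, 12, 13, 31, 26, 31, 3]

arr[0]=22 > 3: no swap
arr[1]=24 > 3: no swap
arr[2]=35 > 3: no swap
arr[3]=12 > 3: no swap
arr[4]=13 > 3: no swap
arr[5]=31 > 3: no swap
arr[6]=26 > 3: no swap
arr[7]=31 > 3: no swap

Place pivot at position 0: [3, 24, 35, 12, 13, 31, 26, 31, 22]
Pivot position: 0

After partitioning with pivot 3, the array becomes [3, 24, 35, 12, 13, 31, 26, 31, 22]. The pivot is placed at index 0. All elements to the left of the pivot are <= 3, and all elements to the right are > 3.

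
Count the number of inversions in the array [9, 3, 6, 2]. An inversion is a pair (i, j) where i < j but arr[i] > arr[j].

Finding inversions in [9, 3, 6, 2]:

(0, 1): arr[0]=9 > arr[1]=3
(0, 2): arr[0]=9 > arr[2]=6
(0, 3): arr[0]=9 > arr[3]=2
(1, 3): arr[1]=3 > arr[3]=2
(2, 3): arr[2]=6 > arr[3]=2

Total inversions: 5

The array has 5 inversion(s): (0,1), (0,2), (0,3), (1,3), (2,3). Each pair (i,j) satisfies i < j and arr[i] > arr[j].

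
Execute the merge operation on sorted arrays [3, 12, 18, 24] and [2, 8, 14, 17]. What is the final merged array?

Merging process:

Compare 3 vs 2: take 2 from right. Merged: [2]
Compare 3 vs 8: take 3 from left. Merged: [2, 3]
Compare 12 vs 8: take 8 from right. Merged: [2, 3, 8]
Compare 12 vs 14: take 12 from left. Merged: [2, 3, 8, 12]
Compare 18 vs 14: take 14 from right. Merged: [2, 3, 8, 12, 14]
Compare 18 vs 17: take 17 from right. Merged: [2, 3, 8, 12, 14, 17]
Append remaining from left: [18, 24]. Merged: [2, 3, 8, 12, 14, 17, 18, 24]

Final merged array: [2, 3, 8, 12, 14, 17, 18, 24]
Total comparisons: 6

The merged array is [2, 3, 8, 12, 14, 17, 18, 24], requiring 6 comparisons. The merge step runs in O(n) time where n is the total number of elements.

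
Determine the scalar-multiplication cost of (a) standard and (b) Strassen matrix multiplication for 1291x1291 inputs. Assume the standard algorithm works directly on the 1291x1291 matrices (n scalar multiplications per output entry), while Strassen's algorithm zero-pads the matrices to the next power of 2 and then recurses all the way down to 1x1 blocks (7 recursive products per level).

Matrix multiplication for 1291x1291 matrices:

Strassen's algorithm requires power-of-2 dimensions. Pad 1291x1291 to 2048x2048 (next power of 2).

Standard algorithm: 1291^3 = 2151685171 multiplications
Strassen's algorithm: 7^(log2(2048)) = 7^11 = 1977326743 multiplications
Savings: 2151685171 - 1977326743 = 174358428 multiplications

Standard: 2151685171 multiplications (1291^3). Strassen: 1977326743 multiplications (7^11, after padding to 2048x2048). Strassen reduces 8 recursive multiplications to 7 at each level.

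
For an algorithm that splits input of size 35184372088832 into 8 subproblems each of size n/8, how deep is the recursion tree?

For divide and conquer with division factor 8:

Problem sizes at each level:
Level 0: 35184372088832
Level 1: 4398046511104
Level 2: 549755813888
Level 3: 68719476736
Level 4: 8589934592
Level 5: 1073741824
Level 6: 134217728
Level 7: 16777216
Level 8: 2097152
Level 9: 262144
Level 10: 32768
Level 11: 4096
Level 12: 512
Level 13: 64
Level 14: 8
Level 15: 1

The root is level 0 and the size-1 base case is level 15 (the tree spans levels 0 through 15, i.e. 16 levels counting the root), so the depth is the number of divisions: log_8(35184372088832) = 15

The recursion tree depth is log_8(35184372088832) = 15. At each level, the problem size is divided by 8, so it takes 15 divisions to reduce to a base case of size 1. The algorithm makes 8 recursive calls at each level.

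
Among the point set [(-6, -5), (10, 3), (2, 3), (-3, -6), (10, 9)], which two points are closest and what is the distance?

Computing all pairwise distances among 5 points:

d((-6, -5), (10, 3)) = 17.8885
d((-6, -5), (2, 3)) = 11.3137
d((-6, -5), (-3, -6)) = 3.1623 <-- minimum
d((-6, -5), (10, 9)) = 21.2603
d((10, 3), (2, 3)) = 8.0
d((10, 3), (-3, -6)) = 15.8114
d((10, 3), (10, 9)) = 6.0
d((2, 3), (-3, -6)) = 10.2956
d((2, 3), (10, 9)) = 10.0
d((-3, -6), (10, 9)) = 19.8494

Closest pair: (-6, -5) and (-3, -6) with distance 3.1623

The closest pair is (-6, -5) and (-3, -6) with Euclidean distance 3.1623. For 5 points, brute-force pairwise comparison is shown above. For large n, the divide-and-conquer algorithm (sort by x, recurse on halves, check the dividing strip) achieves O(n log n).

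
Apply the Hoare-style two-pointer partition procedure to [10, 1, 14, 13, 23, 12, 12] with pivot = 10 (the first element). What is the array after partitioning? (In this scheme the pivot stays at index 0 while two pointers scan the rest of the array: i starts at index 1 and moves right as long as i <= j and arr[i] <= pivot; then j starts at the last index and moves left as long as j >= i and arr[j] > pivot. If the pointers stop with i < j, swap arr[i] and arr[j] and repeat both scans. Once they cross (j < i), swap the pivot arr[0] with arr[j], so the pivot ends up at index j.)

Hoare-style two-pointer partition with pivot = 10:

Initial array: [10, 1, 14, 13, 23, 12, 12]

Pointers start at i = 1, j = 6.
i ends at 2, j ends at 1: the pointers have crossed (j < i), so scanning stops.

Swap pivot arr[0] with arr[1] to place pivot at position 1: [1, 10, 14, 13, 23, 12, 12]
Pivot position: 1

After partitioning with pivot 10, the array becomes [1, 10, 14, 13, 23, 12, 12]. The pivot is placed at index 1. All elements to the left of the pivot are <= 10, and all elements to the right are > 10.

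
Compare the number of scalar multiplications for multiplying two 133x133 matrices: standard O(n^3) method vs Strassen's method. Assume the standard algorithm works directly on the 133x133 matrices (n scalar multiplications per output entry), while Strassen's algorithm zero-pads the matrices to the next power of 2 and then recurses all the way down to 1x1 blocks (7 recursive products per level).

Matrix multiplication for 133x133 matrices:

Strassen's algorithm requires power-of-2 dimensions. Pad 133x133 to 256x256 (next power of 2).

Standard algorithm: 133^3 = 2352637 multiplications
Strassen's algorithm: 7^(log2(256)) = 7^8 = 5764801 multiplications
Difference: 2352637 - 5764801 = -3412164 (Strassen uses MORE here due to padding overhead — for small or just-over-power-of-2 n, padding can outweigh the per-level savings)

Standard: 2352637 multiplications (133^3). Strassen: 5764801 multiplications (7^8, after padding to 256x256). Strassen reduces 8 recursive multiplications to 7 at each level.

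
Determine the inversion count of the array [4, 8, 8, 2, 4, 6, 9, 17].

Finding inversions in [4, 8, 8, 2, 4, 6, 9, 17]:

(0, 3): arr[0]=4 > arr[3]=2
(1, 3): arr[1]=8 > arr[3]=2
(1, 4): arr[1]=8 > arr[4]=4
(1, 5): arr[1]=8 > arr[5]=6
(2, 3): arr[2]=8 > arr[3]=2
(2, 4): arr[2]=8 > arr[4]=4
(2, 5): arr[2]=8 > arr[5]=6

Total inversions: 7

The array has 7 inversion(s): (0,3), (1,3), (1,4), (1,5), (2,3), (2,4), (2,5). Each pair (i,j) satisfies i < j and arr[i] > arr[j].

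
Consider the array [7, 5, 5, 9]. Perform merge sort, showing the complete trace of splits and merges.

Merge sort trace:

Split: [7, 5, 5, 9] -> [7, 5] and [5, 9]
  Split: [7, 5] -> [7] and [5]
  Merge: [7] + [5] -> [5, 7]
  Split: [5, 9] -> [5] and [9]
  Merge: [5] + [9] -> [5, 9]
Merge: [5, 7] + [5, 9] -> [5, 5, 7, 9]

Final sorted array: [5, 5, 7, 9]

The merge sort proceeds by recursively splitting the array and merging sorted halves.
After all merges, the sorted array is [5, 5, 7, 9].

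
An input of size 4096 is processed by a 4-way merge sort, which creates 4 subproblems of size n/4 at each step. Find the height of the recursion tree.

For divide and conquer with division factor 4:

Problem sizes at each level:
Level 0: 4096
Level 1: 1024
Level 2: 256
Level 3: 64
Level 4: 16
Level 5: 4
Level 6: 1

The root is level 0 and the size-1 base case is level 6 (the tree spans levels 0 through 6, i.e. 7 levels counting the root), so the depth is the number of divisions: log_4(4096) = 6

The recursion tree depth is log_4(4096) = 6. At each level, the problem size is divided by 4, so it takes 6 divisions to reduce to a base case of size 1. The algorithm makes 4 recursive calls at each level.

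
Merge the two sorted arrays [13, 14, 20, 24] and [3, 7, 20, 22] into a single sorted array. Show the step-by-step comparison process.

Merging process:

Compare 13 vs 3: take 3 from right. Merged: [3]
Compare 13 vs 7: take 7 from right. Merged: [3, 7]
Compare 13 vs 20: take 13 from left. Merged: [3, 7, 13]
Compare 14 vs 20: take 14 from left. Merged: [3, 7, 13, 14]
Compare 20 vs 20: take 20 from left. Merged: [3, 7, 13, 14, 20]
Compare 24 vs 20: take 20 from right. Merged: [3, 7, 13, 14, 20, 20]
Compare 24 vs 22: take 22 from right. Merged: [3, 7, 13, 14, 20, 20, 22]
Append remaining from left: [24]. Merged: [3, 7, 13, 14, 20, 20, 22, 24]

Final merged array: [3, 7, 13, 14, 20, 20, 22, 24]
Total comparisons: 7

The merged array is [3, 7, 13, 14, 20, 20, 22, 24], requiring 7 comparisons. The merge step runs in O(n) time where n is the total number of elements.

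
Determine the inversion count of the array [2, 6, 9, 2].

Finding inversions in [2, 6, 9, 2]:

(1, 3): arr[1]=6 > arr[3]=2
(2, 3): arr[2]=9 > arr[3]=2

Total inversions: 2

The array has 2 inversion(s): (1,3), (2,3). Each pair (i,j) satisfies i < j and arr[i] > arr[j].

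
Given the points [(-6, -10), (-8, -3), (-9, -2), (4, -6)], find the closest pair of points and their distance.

Computing all pairwise distances among 4 points:

d((-6, -10), (-8, -3)) = 7.2801
d((-6, -10), (-9, -2)) = 8.544
d((-6, -10), (4, -6)) = 10.7703
d((-8, -3), (-9, -2)) = 1.4142 <-- minimum
d((-8, -3), (4, -6)) = 12.3693
d((-9, -2), (4, -6)) = 13.6015

Closest pair: (-8, -3) and (-9, -2) with distance 1.4142

The closest pair is (-8, -3) and (-9, -2) with Euclidean distance 1.4142. For 4 points, brute-force pairwise comparison is shown above. For large n, the divide-and-conquer algorithm (sort by x, recurse on halves, check the dividing strip) achieves O(n log n).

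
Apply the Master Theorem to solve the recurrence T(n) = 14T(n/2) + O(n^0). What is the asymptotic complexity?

Master Theorem for T(n) = 14T(n/2) + O(n^0):

a = 14, b = 2, c = 0
log_b(a) = log_2(14) = 3.8074

Case 1: c = 0 < log_2(14) = 3.8074
T(n) = O(n^(log_2 14))

For T(n) = 14T(n/2) + O(n^0): log_2(14) = 3.8074. This is Case 1 of the Master Theorem (c < log_b(a), work dominated by leaves), giving O(n^(log_2 14)).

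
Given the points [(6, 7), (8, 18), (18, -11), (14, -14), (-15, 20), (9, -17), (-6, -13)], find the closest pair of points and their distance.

Computing all pairwise distances among 7 points:

d((6, 7), (8, 18)) = 11.1803
d((6, 7), (18, -11)) = 21.6333
d((6, 7), (14, -14)) = 22.4722
d((6, 7), (-15, 20)) = 24.6982
d((6, 7), (9, -17)) = 24.1868
d((6, 7), (-6, -13)) = 23.3238
d((8, 18), (18, -11)) = 30.6757
d((8, 18), (14, -14)) = 32.5576
d((8, 18), (-15, 20)) = 23.0868
d((8, 18), (9, -17)) = 35.0143
d((8, 18), (-6, -13)) = 34.0147
d((18, -11), (14, -14)) = 5.0 <-- minimum
d((18, -11), (-15, 20)) = 45.2769
d((18, -11), (9, -17)) = 10.8167
d((18, -11), (-6, -13)) = 24.0832
d((14, -14), (-15, 20)) = 44.6878
d((14, -14), (9, -17)) = 5.831
d((14, -14), (-6, -13)) = 20.025
d((-15, 20), (9, -17)) = 44.1022
d((-15, 20), (-6, -13)) = 34.2053
d((9, -17), (-6, -13)) = 15.5242

Closest pair: (18, -11) and (14, -14) with distance 5.0

The closest pair is (18, -11) and (14, -14) with Euclidean distance 5.0. For 7 points, brute-force pairwise comparison is shown above. For large n, the divide-and-conquer algorithm (sort by x, recurse on halves, check the dividing strip) achieves O(n log n).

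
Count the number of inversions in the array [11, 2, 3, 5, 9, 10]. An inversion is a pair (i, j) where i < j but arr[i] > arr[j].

Finding inversions in [11, 2, 3, 5, 9, 10]:

(0, 1): arr[0]=11 > arr[1]=2
(0, 2): arr[0]=11 > arr[2]=3
(0, 3): arr[0]=11 > arr[3]=5
(0, 4): arr[0]=11 > arr[4]=9
(0, 5): arr[0]=11 > arr[5]=10

Total inversions: 5

The array has 5 inversion(s): (0,1), (0,2), (0,3), (0,4), (0,5). Each pair (i,j) satisfies i < j and arr[i] > arr[j].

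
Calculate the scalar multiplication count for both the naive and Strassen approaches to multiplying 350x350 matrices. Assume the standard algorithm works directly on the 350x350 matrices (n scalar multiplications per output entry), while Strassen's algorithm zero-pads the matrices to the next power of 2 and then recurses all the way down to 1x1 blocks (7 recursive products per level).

Matrix multiplication for 350x350 matrices:

Strassen's algorithm requires power-of-2 dimensions. Pad 350x350 to 512x512 (next power of 2).

Standard algorithm: 350^3 = 42875000 multiplications
Strassen's algorithm: 7^(log2(512)) = 7^9 = 40353607 multiplications
Savings: 42875000 - 40353607 = 2521393 multiplications

Standard: 42875000 multiplications (350^3). Strassen: 40353607 multiplications (7^9, after padding to 512x512). Strassen reduces 8 recursive multiplications to 7 at each level.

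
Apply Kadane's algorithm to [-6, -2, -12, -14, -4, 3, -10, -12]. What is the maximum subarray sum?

Using Kadane's algorithm on [-6, -2, -12, -14, -4, 3, -10, -12]:

Scanning through the array:
Position 1 (value -2): max_ending_here = -2, max_so_far = -2
Position 2 (value -12): max_ending_here = -12, max_so_far = -2
Position 3 (value -14): max_ending_here = -14, max_so_far = -2
Position 4 (value -4): max_ending_here = -4, max_so_far = -2
Position 5 (value 3): max_ending_here = 3, max_so_far = 3
Position 6 (value -10): max_ending_here = -7, max_so_far = 3
Position 7 (value -12): max_ending_here = -12, max_so_far = 3

Maximum subarray: [3]
Maximum sum: 3

The maximum subarray is [3] with sum 3. This subarray runs from index 5 to index 5.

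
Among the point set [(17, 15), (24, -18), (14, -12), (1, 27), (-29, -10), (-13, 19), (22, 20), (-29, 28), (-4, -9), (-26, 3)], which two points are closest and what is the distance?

Computing all pairwise distances among 10 points:

d((17, 15), (24, -18)) = 33.7343
d((17, 15), (14, -12)) = 27.1662
d((17, 15), (1, 27)) = 20.0
d((17, 15), (-29, -10)) = 52.3546
d((17, 15), (-13, 19)) = 30.2655
d((17, 15), (22, 20)) = 7.0711 <-- minimum
d((17, 15), (-29, 28)) = 47.8017
d((17, 15), (-4, -9)) = 31.8904
d((17, 15), (-26, 3)) = 44.643
d((24, -18), (14, -12)) = 11.6619
d((24, -18), (1, 27)) = 50.5371
d((24, -18), (-29, -10)) = 53.6004
d((24, -18), (-13, 19)) = 52.3259
d((24, -18), (22, 20)) = 38.0526
d((24, -18), (-29, 28)) = 70.1783
d((24, -18), (-4, -9)) = 29.4109
d((24, -18), (-26, 3)) = 54.231
d((14, -12), (1, 27)) = 41.1096
d((14, -12), (-29, -10)) = 43.0465
d((14, -12), (-13, 19)) = 41.1096
d((14, -12), (22, 20)) = 32.9848
d((14, -12), (-29, 28)) = 58.7282
d((14, -12), (-4, -9)) = 18.2483
d((14, -12), (-26, 3)) = 42.72
d((1, 27), (-29, -10)) = 47.634
d((1, 27), (-13, 19)) = 16.1245
d((1, 27), (22, 20)) = 22.1359
d((1, 27), (-29, 28)) = 30.0167
d((1, 27), (-4, -9)) = 36.3456
d((1, 27), (-26, 3)) = 36.1248
d((-29, -10), (-13, 19)) = 33.121
d((-29, -10), (22, 20)) = 59.1692
d((-29, -10), (-29, 28)) = 38.0
d((-29, -10), (-4, -9)) = 25.02
d((-29, -10), (-26, 3)) = 13.3417
d((-13, 19), (22, 20)) = 35.0143
d((-13, 19), (-29, 28)) = 18.3576
d((-13, 19), (-4, -9)) = 29.4109
d((-13, 19), (-26, 3)) = 20.6155
d((22, 20), (-29, 28)) = 51.6236
d((22, 20), (-4, -9)) = 38.9487
d((22, 20), (-26, 3)) = 50.9215
d((-29, 28), (-4, -9)) = 44.6542
d((-29, 28), (-26, 3)) = 25.1794
d((-4, -9), (-26, 3)) = 25.0599

Closest pair: (17, 15) and (22, 20) with distance 7.0711

The closest pair is (17, 15) and (22, 20) with Euclidean distance 7.0711. For 10 points, brute-force pairwise comparison is shown above. For large n, the divide-and-conquer algorithm (sort by x, recurse on halves, check the dividing strip) achieves O(n log n).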